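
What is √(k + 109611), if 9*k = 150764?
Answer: √1137263/3 ≈ 355.48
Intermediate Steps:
k = 150764/9 (k = (⅑)*150764 = 150764/9 ≈ 16752.)
√(k + 109611) = √(150764/9 + 109611) = √(1137263/9) = √1137263/3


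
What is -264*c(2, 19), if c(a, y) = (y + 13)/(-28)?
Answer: 2112/7 ≈ 301.71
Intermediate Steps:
c(a, y) = -13/28 - y/28 (c(a, y) = (13 + y)*(-1/28) = -13/28 - y/28)
-264*c(2, 19) = -264*(-13/28 - 1/28*19) = -264*(-13/28 - 19/28) = -264*(-8/7) = 2112/7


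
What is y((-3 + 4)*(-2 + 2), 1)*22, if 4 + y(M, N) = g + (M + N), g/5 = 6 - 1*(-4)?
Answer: 1034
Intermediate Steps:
g = 50 (g = 5*(6 - 1*(-4)) = 5*(6 + 4) = 5*10 = 50)
y(M, N) = 46 + M + N (y(M, N) = -4 + (50 + (M + N)) = -4 + (50 + M + N) = 46 + M + N)
y((-3 + 4)*(-2 + 2), 1)*22 = (46 + (-3 + 4)*(-2 + 2) + 1)*22 = (46 + 1*0 + 1)*22 = (46 + 0 + 1)*22 = 47*22 = 1034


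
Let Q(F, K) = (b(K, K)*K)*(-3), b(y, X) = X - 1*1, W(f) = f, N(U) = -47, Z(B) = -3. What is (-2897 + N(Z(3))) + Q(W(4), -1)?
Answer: -2950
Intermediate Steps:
b(y, X) = -1 + X (b(y, X) = X - 1 = -1 + X)
Q(F, K) = -3*K*(-1 + K) (Q(F, K) = ((-1 + K)*K)*(-3) = (K*(-1 + K))*(-3) = -3*K*(-1 + K))
(-2897 + N(Z(3))) + Q(W(4), -1) = (-2897 - 47) + 3*(-1)*(1 - 1*(-1)) = -2944 + 3*(-1)*(1 + 1) = -2944 + 3*(-1)*2 = -2944 - 6 = -2950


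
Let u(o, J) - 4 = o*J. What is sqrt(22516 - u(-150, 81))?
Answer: sqrt(34662) ≈ 186.18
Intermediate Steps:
u(o, J) = 4 + J*o (u(o, J) = 4 + o*J = 4 + J*o)
sqrt(22516 - u(-150, 81)) = sqrt(22516 - (4 + 81*(-150))) = sqrt(22516 - (4 - 12150)) = sqrt(22516 - 1*(-12146)) = sqrt(22516 + 12146) = sqrt(34662)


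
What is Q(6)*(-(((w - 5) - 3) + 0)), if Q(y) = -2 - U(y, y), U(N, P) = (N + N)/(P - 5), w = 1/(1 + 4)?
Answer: -546/5 ≈ -109.20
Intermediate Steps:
w = ⅕ (w = 1/5 = ⅕ ≈ 0.20000)
U(N, P) = 2*N/(-5 + P) (U(N, P) = (2*N)/(-5 + P) = 2*N/(-5 + P))
Q(y) = -2 - 2*y/(-5 + y)
Q(6)*(-(((w - 5) - 3) + 0)) = (2*(5 - 2*6)/(-5 + 6))*(-(((⅕ - 5) - 3) + 0)) = (2*(5 - 12)/1)*(-((-24/5 - 3) + 0)) = (2*1*(-7))*(-(-39/5 + 0)) = -(-14)*(-39)/5 = -14*39/5 = -546/5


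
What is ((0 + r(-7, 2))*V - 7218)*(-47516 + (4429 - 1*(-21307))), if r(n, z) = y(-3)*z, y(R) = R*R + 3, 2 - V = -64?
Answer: 122708520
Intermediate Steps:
V = 66 (V = 2 - 1*(-64) = 2 + 64 = 66)
y(R) = 3 + R² (y(R) = R² + 3 = 3 + R²)
r(n, z) = 12*z (r(n, z) = (3 + (-3)²)*z = (3 + 9)*z = 12*z)
((0 + r(-7, 2))*V - 7218)*(-47516 + (4429 - 1*(-21307))) = ((0 + 12*2)*66 - 7218)*(-47516 + (4429 - 1*(-21307))) = ((0 + 24)*66 - 7218)*(-47516 + (4429 + 21307)) = (24*66 - 7218)*(-47516 + 25736) = (1584 - 7218)*(-21780) = -5634*(-21780) = 122708520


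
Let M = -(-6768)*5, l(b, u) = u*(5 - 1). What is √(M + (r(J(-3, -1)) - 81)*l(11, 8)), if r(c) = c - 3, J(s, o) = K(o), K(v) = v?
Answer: 4*√1945 ≈ 176.41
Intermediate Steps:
J(s, o) = o
l(b, u) = 4*u (l(b, u) = u*4 = 4*u)
M = 33840 (M = -48*(-705) = 33840)
r(c) = -3 + c
√(M + (r(J(-3, -1)) - 81)*l(11, 8)) = √(33840 + ((-3 - 1) - 81)*(4*8)) = √(33840 + (-4 - 81)*32) = √(33840 - 85*32) = √(33840 - 2720) = √31120 = 4*√1945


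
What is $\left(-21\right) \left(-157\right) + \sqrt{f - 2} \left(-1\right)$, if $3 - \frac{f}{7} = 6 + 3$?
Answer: $3297 - 2 i \sqrt{11} \approx 3297.0 - 6.6332 i$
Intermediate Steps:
$f = -42$ ($f = 21 - 7 \left(6 + 3\right) = 21 - 63 = -42$)
$\left(-21\right) \left(-157\right) + \sqrt{f - 2} \left(-1\right) = \left(-21\right) \left(-157\right) + \sqrt{-42 - 2} \left(-1\right) = 3297 + \sqrt{-44} \left(-1\right) = 3297 + 2 i \sqrt{11} \left(-1\right) = 3297 - 2 i \sqrt{11}$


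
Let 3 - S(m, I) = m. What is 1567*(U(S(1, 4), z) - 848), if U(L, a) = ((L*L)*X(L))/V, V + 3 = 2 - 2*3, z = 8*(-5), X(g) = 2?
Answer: -9314248/7 ≈ -1.3306e+6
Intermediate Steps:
S(m, I) = 3 - m
z = -40
V = -7 (V = -3 + (2 - 2*3) = -3 + (2 - 6) = -3 - 4 = -7)
U(L, a) = -2*L²/7 (U(L, a) = ((L*L)*2)/(-7) = (L²*2)*(-⅐) = (2*L²)*(-⅐) = -2*L²/7)
1567*(U(S(1, 4), z) - 848) = 1567*(-2*(3 - 1*1)²/7 - 848) = 1567*(-2*(3 - 1)²/7 - 848) = 1567*(-2/7*2² - 848) = 1567*(-2/7*4 - 848) = 1567*(-8/7 - 848) = 1567*(-5944/7) = -9314248/7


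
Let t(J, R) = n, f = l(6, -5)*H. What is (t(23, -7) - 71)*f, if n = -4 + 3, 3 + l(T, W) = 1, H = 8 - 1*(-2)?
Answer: 1440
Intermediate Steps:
H = 10 (H = 8 + 2 = 10)
l(T, W) = -2 (l(T, W) = -3 + 1 = -2)
n = -1
f = -20 (f = -2*10 = -20)
t(J, R) = -1
(t(23, -7) - 71)*f = (-1 - 71)*(-20) = -72*(-20) = 1440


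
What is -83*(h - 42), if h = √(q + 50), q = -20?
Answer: 3486 - 83*√30 ≈ 3031.4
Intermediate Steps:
h = √30 (h = √(-20 + 50) = √30 ≈ 5.4772)
-83*(h - 42) = -83*(√30 - 42) = -83*(-42 + √30) = 3486 - 83*√30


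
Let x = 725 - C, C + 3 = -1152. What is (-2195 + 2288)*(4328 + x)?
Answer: 577344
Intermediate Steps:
C = -1155 (C = -3 - 1152 = -1155)
x = 1880 (x = 725 - 1*(-1155) = 725 + 1155 = 1880)
(-2195 + 2288)*(4328 + x) = (-2195 + 2288)*(4328 + 1880) = 93*6208 = 577344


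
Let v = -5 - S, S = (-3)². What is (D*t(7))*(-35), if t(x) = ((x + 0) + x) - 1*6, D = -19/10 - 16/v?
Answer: 212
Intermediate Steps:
S = 9
v = -14 (v = -5 - 1*9 = -5 - 9 = -14)
D = -53/70 (D = -19/10 - 16/(-14) = -19*⅒ - 16*(-1/14) = -19/10 + 8/7 = -53/70 ≈ -0.75714)
t(x) = -6 + 2*x (t(x) = (x + x) - 6 = 2*x - 6 = -6 + 2*x)
(D*t(7))*(-35) = -53*(-6 + 2*7)/70*(-35) = -53*(-6 + 14)/70*(-35) = -53/70*8*(-35) = -212/35*(-35) = 212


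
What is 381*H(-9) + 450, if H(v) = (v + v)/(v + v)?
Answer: 831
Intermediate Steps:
H(v) = 1 (H(v) = (2*v)/((2*v)) = (2*v)*(1/(2*v)) = 1)
381*H(-9) + 450 = 381*1 + 450 = 381 + 450 = 831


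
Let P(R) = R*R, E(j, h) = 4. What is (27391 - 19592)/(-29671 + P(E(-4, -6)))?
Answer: -7799/29655 ≈ -0.26299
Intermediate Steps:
P(R) = R²
(27391 - 19592)/(-29671 + P(E(-4, -6))) = (27391 - 19592)/(-29671 + 4²) = 7799/(-29671 + 16) = 7799/(-29655) = 7799*(-1/29655) = -7799/29655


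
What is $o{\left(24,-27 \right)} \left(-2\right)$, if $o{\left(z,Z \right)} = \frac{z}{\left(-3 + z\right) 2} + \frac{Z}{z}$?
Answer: $\frac{31}{28} \approx 1.1071$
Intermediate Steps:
$o{\left(z,Z \right)} = \frac{Z}{z} + \frac{z}{-6 + 2 z}$ ($o{\left(z,Z \right)} = \frac{z}{-6 + 2 z} + \frac{Z}{z} = \frac{Z}{z} + \frac{z}{-6 + 2 z}$)
$o{\left(24,-27 \right)} \left(-2\right) = \frac{\frac{24^{2}}{2} - -81 - 648}{24 \left(-3 + 24\right)} \left(-2\right) = \frac{\frac{1}{2} \cdot 576 + 81 - 648}{24 \cdot 21} \left(-2\right) = \frac{1}{24} \cdot \frac{1}{21} \left(288 + 81 - 648\right) \left(-2\right) = \frac{1}{24} \cdot \frac{1}{21} \left(-279\right) \left(-2\right) = \left(- \frac{31}{56}\right) \left(-2\right) = \frac{31}{28}$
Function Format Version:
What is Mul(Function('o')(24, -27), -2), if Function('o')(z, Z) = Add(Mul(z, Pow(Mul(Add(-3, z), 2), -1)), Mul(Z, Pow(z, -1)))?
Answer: Rational(31, 28) ≈ 1.1071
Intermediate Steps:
Function('o')(z, Z) = Add(Mul(Z, Pow(z, -1)), Mul(z, Pow(Add(-6, Mul(2, z)), -1))) (Function('o')(z, Z) = Add(Mul(z, Pow(Add(-6, Mul(2, z)), -1)), Mul(Z, Pow(z, -1))) = Add(Mul(Z, Pow(z, -1)), Mul(z, Pow(Add(-6, Mul(2, z)), -1))))
Mul(Function('o')(24, -27), -2) = Mul(Mul(Pow(24, -1), Pow(Add(-3, 24), -1), Add(Mul(Rational(1, 2), Pow(24, 2)), Mul(-3, -27), Mul(-27, 24))), -2) = Mul(Mul(Rational(1, 24), Pow(21, -1), Add(Mul(Rational(1, 2), 576), 81, -648)), -2) = Mul(Mul(Rational(1, 24), Rational(1, 21), Add(288, 81, -648)), -2) = Mul(Mul(Rational(1, 24), Rational(1, 21), -279), -2) = Mul(Rational(-31, 56), -2) = Rational(31, 28)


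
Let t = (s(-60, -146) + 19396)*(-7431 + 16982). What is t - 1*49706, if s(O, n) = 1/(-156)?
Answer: 28891422889/156 ≈ 1.8520e+8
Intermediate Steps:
s(O, n) = -1/156
t = 28899177025/156 (t = (-1/156 + 19396)*(-7431 + 16982) = (3025775/156)*9551 = 28899177025/156 ≈ 1.8525e+8)
t - 1*49706 = 28899177025/156 - 1*49706 = 28899177025/156 - 49706 = 28891422889/156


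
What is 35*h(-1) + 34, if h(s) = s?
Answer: -1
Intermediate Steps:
35*h(-1) + 34 = 35*(-1) + 34 = -35 + 34 = -1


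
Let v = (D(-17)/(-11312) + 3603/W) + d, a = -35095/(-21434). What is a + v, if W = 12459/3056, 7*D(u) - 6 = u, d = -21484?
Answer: -10370801258937751/503471113712 ≈ -20599.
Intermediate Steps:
D(u) = 6/7 + u/7
W = 12459/3056 (W = 12459*(1/3056) = 12459/3056 ≈ 4.0769)
a = 35095/21434 (a = -35095*(-1/21434) = 35095/21434 ≈ 1.6374)
v = -6774412552781/328851152 (v = ((6/7 + (⅐)*(-17))/(-11312) + 3603/(12459/3056)) - 21484 = ((6/7 - 17/7)*(-1/11312) + 3603*(3056/12459)) - 21484 = (-11/7*(-1/11312) + 3670256/4153) - 21484 = (11/79184 + 3670256/4153) - 21484 = 290625596787/328851152 - 21484 = -6774412552781/328851152 ≈ -20600.)
a + v = 35095/21434 - 6774412552781/328851152 = -10370801258937751/503471113712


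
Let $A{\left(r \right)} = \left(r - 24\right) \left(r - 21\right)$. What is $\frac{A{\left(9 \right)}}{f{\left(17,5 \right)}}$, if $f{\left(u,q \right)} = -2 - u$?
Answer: $- \frac{180}{19} \approx -9.4737$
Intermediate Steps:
$A{\left(r \right)} = \left(-24 + r\right) \left(-21 + r\right)$
$\frac{A{\left(9 \right)}}{f{\left(17,5 \right)}} = \frac{504 + 9^{2} - 405}{-2 - 17} = \frac{504 + 81 - 405}{-2 - 17} = \frac{180}{-19} = 180 \left(- \frac{1}{19}\right) = - \frac{180}{19}$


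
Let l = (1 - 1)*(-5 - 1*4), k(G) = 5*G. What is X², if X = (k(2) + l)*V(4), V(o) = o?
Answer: 1600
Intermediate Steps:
l = 0 (l = 0*(-5 - 4) = 0*(-9) = 0)
X = 40 (X = (5*2 + 0)*4 = (10 + 0)*4 = 10*4 = 40)
X² = 40² = 1600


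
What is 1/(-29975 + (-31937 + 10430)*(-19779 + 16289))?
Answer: 1/75029455 ≈ 1.3328e-8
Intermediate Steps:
1/(-29975 + (-31937 + 10430)*(-19779 + 16289)) = 1/(-29975 - 21507*(-3490)) = 1/(-29975 + 75059430) = 1/75029455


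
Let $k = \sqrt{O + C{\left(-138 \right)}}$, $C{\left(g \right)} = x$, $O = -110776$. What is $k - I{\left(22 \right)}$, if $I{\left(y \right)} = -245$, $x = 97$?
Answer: $245 + i \sqrt{110679} \approx 245.0 + 332.68 i$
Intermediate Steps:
$C{\left(g \right)} = 97$
$k = i \sqrt{110679}$ ($k = \sqrt{-110776 + 97} = \sqrt{-110679} = i \sqrt{110679} \approx 332.68 i$)
$k - I{\left(22 \right)} = i \sqrt{110679} - -245 = i \sqrt{110679} + 245 = 245 + i \sqrt{110679}$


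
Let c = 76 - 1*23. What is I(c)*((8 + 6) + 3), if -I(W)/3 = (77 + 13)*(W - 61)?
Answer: 36720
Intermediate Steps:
c = 53 (c = 76 - 23 = 53)
I(W) = 16470 - 270*W (I(W) = -3*(77 + 13)*(W - 61) = -270*(-61 + W) = -3*(-5490 + 90*W) = 16470 - 270*W)
I(c)*((8 + 6) + 3) = (16470 - 270*53)*((8 + 6) + 3) = (16470 - 14310)*(14 + 3) = 2160*17 = 36720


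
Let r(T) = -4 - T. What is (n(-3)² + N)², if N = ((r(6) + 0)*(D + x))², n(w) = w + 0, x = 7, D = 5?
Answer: 207619281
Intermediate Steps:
n(w) = w
N = 14400 (N = (((-4 - 1*6) + 0)*(5 + 7))² = (((-4 - 6) + 0)*12)² = ((-10 + 0)*12)² = (-10*12)² = (-120)² = 14400)
(n(-3)² + N)² = ((-3)² + 14400)² = (9 + 14400)² = 14409² = 207619281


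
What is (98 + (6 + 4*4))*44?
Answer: 5280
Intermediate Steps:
(98 + (6 + 4*4))*44 = (98 + (6 + 16))*44 = (98 + 22)*44 = 120*44 = 5280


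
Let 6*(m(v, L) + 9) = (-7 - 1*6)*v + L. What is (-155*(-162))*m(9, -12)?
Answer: -765855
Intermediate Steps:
m(v, L) = -9 - 13*v/6 + L/6 (m(v, L) = -9 + ((-7 - 1*6)*v + L)/6 = -9 + ((-7 - 6)*v + L)/6 = -9 + (-13*v + L)/6 = -9 + (L - 13*v)/6 = -9 + (-13*v/6 + L/6) = -9 - 13*v/6 + L/6)
(-155*(-162))*m(9, -12) = (-155*(-162))*(-9 - 13/6*9 + (⅙)*(-12)) = 25110*(-9 - 39/2 - 2) = 25110*(-61/2) = -765855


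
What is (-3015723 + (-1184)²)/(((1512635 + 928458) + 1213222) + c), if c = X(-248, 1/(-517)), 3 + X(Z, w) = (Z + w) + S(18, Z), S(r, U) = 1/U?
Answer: -206923571272/468509469059 ≈ -0.44166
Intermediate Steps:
X(Z, w) = -3 + Z + w + 1/Z (X(Z, w) = -3 + ((Z + w) + 1/Z) = -3 + (Z + w + 1/Z) = -3 + Z + w + 1/Z)
c = -32182981/128216 (c = -3 - 248 + 1/(-517) + 1/(-248) = -3 - 248 - 1/517 - 1/248 = -32182981/128216 ≈ -251.01)
(-3015723 + (-1184)²)/(((1512635 + 928458) + 1213222) + c) = (-3015723 + (-1184)²)/(((1512635 + 928458) + 1213222) - 32182981/128216) = (-3015723 + 1401856)/((2441093 + 1213222) - 32182981/128216) = -1613867/(3654315 - 32182981/128216) = -1613867/468509469059/128216 = -1613867*128216/468509469059 = -206923571272/468509469059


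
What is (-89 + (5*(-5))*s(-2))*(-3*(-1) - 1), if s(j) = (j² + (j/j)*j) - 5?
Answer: -28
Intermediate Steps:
s(j) = -5 + j + j² (s(j) = (j² + 1*j) - 5 = (j² + j) - 5 = (j + j²) - 5 = -5 + j + j²)
(-89 + (5*(-5))*s(-2))*(-3*(-1) - 1) = (-89 + (5*(-5))*(-5 - 2 + (-2)²))*(-3*(-1) - 1) = (-89 - 25*(-5 - 2 + 4))*(3 - 1) = (-89 - 25*(-3))*2 = (-89 + 75)*2 = -14*2 = -28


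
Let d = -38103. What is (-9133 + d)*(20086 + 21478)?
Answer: -1963317104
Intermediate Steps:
(-9133 + d)*(20086 + 21478) = (-9133 - 38103)*(20086 + 21478) = -47236*41564 = -1963317104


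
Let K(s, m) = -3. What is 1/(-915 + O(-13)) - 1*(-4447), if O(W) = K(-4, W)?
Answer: 4082345/918 ≈ 4447.0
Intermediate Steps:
O(W) = -3
1/(-915 + O(-13)) - 1*(-4447) = 1/(-915 - 3) - 1*(-4447) = 1/(-918) + 4447 = -1/918 + 4447 = 4082345/918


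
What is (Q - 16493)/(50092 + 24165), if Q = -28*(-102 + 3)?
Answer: -13721/74257 ≈ -0.18478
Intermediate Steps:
Q = 2772 (Q = -28*(-99) = 2772)
(Q - 16493)/(50092 + 24165) = (2772 - 16493)/(50092 + 24165) = -13721/74257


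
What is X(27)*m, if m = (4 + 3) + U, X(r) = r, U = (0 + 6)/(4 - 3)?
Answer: 351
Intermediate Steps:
U = 6 (U = 6/1 = 6*1 = 6)
m = 13 (m = (4 + 3) + 6 = 7 + 6 = 13)
X(27)*m = 27*13 = 351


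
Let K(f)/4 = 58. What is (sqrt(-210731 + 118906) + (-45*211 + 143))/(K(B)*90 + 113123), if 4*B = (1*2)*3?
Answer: -9352/134003 + 5*I*sqrt(3673)/134003 ≈ -0.06979 + 0.0022613*I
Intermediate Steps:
B = 3/2 (B = ((1*2)*3)/4 = (2*3)/4 = (1/4)*6 = 3/2 ≈ 1.5000)
K(f) = 232 (K(f) = 4*58 = 232)
(sqrt(-210731 + 118906) + (-45*211 + 143))/(K(B)*90 + 113123) = (sqrt(-210731 + 118906) + (-45*211 + 143))/(232*90 + 113123) = (sqrt(-91825) + (-9495 + 143))/(20880 + 113123) = (5*I*sqrt(3673) - 9352)/134003 = (-9352 + 5*I*sqrt(3673))*(1/134003) = -9352/134003 + 5*I*sqrt(3673)/134003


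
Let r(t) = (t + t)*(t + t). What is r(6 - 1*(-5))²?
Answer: 234256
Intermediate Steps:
r(t) = 4*t² (r(t) = (2*t)*(2*t) = 4*t²)
r(6 - 1*(-5))² = (4*(6 - 1*(-5))²)² = (4*(6 + 5)²)² = (4*11²)² = (4*121)² = 484² = 234256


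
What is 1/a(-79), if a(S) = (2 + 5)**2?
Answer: 1/49 ≈ 0.020408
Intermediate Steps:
a(S) = 49 (a(S) = 7**2 = 49)
1/a(-79) = 1/49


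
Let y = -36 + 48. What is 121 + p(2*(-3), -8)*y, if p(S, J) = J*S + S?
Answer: 625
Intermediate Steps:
p(S, J) = S + J*S
y = 12
121 + p(2*(-3), -8)*y = 121 + ((2*(-3))*(1 - 8))*12 = 121 - 6*(-7)*12 = 121 + 42*12 = 121 + 504 = 625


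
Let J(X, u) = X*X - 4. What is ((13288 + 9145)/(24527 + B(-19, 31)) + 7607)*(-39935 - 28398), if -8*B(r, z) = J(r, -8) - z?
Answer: -50918836992551/97945 ≈ -5.1987e+8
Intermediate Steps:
J(X, u) = -4 + X**2 (J(X, u) = X**2 - 4 = -4 + X**2)
B(r, z) = 1/2 - r**2/8 + z/8 (B(r, z) = -((-4 + r**2) - z)/8 = -(-4 + r**2 - z)/8 = 1/2 - r**2/8 + z/8)
((13288 + 9145)/(24527 + B(-19, 31)) + 7607)*(-39935 - 28398) = ((13288 + 9145)/(24527 + (1/2 - 1/8*(-19)**2 + (1/8)*31)) + 7607)*(-39935 - 28398) = (22433/(24527 + (1/2 - 1/8*361 + 31/8)) + 7607)*(-68333) = (22433/(24527 + (1/2 - 361/8 + 31/8)) + 7607)*(-68333) = (22433/(24527 - 163/4) + 7607)*(-68333) = (22433/(97945/4) + 7607)*(-68333) = (22433*(4/97945) + 7607)*(-68333) = (89732/97945 + 7607)*(-68333) = (745157347/97945)*(-68333) = -50918836992551/97945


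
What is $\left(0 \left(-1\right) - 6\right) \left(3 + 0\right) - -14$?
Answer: $-4$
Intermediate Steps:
$\left(0 \left(-1\right) - 6\right) \left(3 + 0\right) - -14 = \left(0 - 6\right) 3 + 14 = \left(-6\right) 3 + 14 = -18 + 14 = -4$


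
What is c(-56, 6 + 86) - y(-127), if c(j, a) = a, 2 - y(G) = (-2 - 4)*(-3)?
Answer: 108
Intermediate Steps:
y(G) = -16 (y(G) = 2 - (-2 - 4)*(-3) = 2 - (-6)*(-3) = 2 - 1*18 = 2 - 18 = -16)
c(-56, 6 + 86) - y(-127) = (6 + 86) - 1*(-16) = 92 + 16 = 108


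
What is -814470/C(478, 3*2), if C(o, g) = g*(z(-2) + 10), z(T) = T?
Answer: -135745/8 ≈ -16968.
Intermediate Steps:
C(o, g) = 8*g (C(o, g) = g*(-2 + 10) = g*8 = 8*g)
-814470/C(478, 3*2) = -814470/(8*(3*2)) = -814470/(8*6) = -814470/48 = -814470*1/48 = -135745/8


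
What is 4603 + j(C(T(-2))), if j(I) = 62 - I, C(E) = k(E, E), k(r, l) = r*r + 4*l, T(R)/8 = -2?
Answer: 4473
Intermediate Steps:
T(R) = -16 (T(R) = 8*(-2) = -16)
k(r, l) = r² + 4*l
C(E) = E² + 4*E
4603 + j(C(T(-2))) = 4603 + (62 - (-16)*(4 - 16)) = 4603 + (62 - (-16)*(-12)) = 4603 + (62 - 1*192) = 4603 + (62 - 192) = 4603 - 130 = 4473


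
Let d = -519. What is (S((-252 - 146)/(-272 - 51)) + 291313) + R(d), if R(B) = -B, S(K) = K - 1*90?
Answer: 94233064/323 ≈ 2.9174e+5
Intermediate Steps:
S(K) = -90 + K (S(K) = K - 90 = -90 + K)
(S((-252 - 146)/(-272 - 51)) + 291313) + R(d) = ((-90 + (-252 - 146)/(-272 - 51)) + 291313) - 1*(-519) = ((-90 - 398/(-323)) + 291313) + 519 = ((-90 - 398*(-1/323)) + 291313) + 519 = ((-90 + 398/323) + 291313) + 519 = (-28672/323 + 291313) + 519 = 94065427/323 + 519 = 94233064/323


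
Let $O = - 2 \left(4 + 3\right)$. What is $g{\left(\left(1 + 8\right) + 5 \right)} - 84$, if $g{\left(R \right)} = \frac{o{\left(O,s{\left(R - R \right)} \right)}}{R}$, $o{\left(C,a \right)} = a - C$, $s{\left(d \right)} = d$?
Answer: $-83$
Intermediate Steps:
$O = -14$ ($O = \left(-2\right) 7 = -14$)
$g{\left(R \right)} = \frac{14}{R}$ ($g{\left(R \right)} = \frac{\left(R - R\right) - -14}{R} = \frac{0 + 14}{R} = \frac{14}{R}$)
$g{\left(\left(1 + 8\right) + 5 \right)} - 84 = \frac{14}{\left(1 + 8\right) + 5} - 84 = \frac{14}{9 + 5} - 84 = \frac{14}{14} - 84 = 14 \cdot \frac{1}{14} - 84 = 1 - 84 = -83$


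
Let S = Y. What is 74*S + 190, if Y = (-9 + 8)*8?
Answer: -402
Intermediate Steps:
Y = -8 (Y = -1*8 = -8)
S = -8
74*S + 190 = 74*(-8) + 190 = -592 + 190 = -402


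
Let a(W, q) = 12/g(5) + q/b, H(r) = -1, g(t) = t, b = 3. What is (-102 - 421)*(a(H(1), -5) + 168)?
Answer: -1323713/15 ≈ -88248.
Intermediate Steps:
a(W, q) = 12/5 + q/3
(-102 - 421)*(a(H(1), -5) + 168) = (-102 - 421)*((12/5 + (1/3)*(-5)) + 168) = -523*((12/5 - 5/3) + 168) = -523*(11/15 + 168) = -523*2531/15 = -1323713/15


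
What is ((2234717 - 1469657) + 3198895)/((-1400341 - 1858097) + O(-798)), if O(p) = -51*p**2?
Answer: -3963955/35735442 ≈ -0.11093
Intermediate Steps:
((2234717 - 1469657) + 3198895)/((-1400341 - 1858097) + O(-798)) = ((2234717 - 1469657) + 3198895)/((-1400341 - 1858097) - 51*(-798)**2) = (765060 + 3198895)/(-3258438 - 51*636804) = 3963955/(-3258438 - 32477004) = 3963955/(-35735442) = 3963955*(-1/35735442) = -3963955/35735442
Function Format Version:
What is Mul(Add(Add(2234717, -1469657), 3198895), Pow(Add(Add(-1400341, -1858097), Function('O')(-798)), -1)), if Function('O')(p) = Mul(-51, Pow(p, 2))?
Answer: Rational(-3963955, 35735442) ≈ -0.11093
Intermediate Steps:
Mul(Add(Add(2234717, -1469657), 3198895), Pow(Add(Add(-1400341, -1858097), Function('O')(-798)), -1)) = Mul(Add(Add(2234717, -1469657), 3198895), Pow(Add(Add(-1400341, -1858097), Mul(-51, Pow(-798, 2))), -1)) = Mul(Add(765060, 3198895), Pow(Add(-3258438, Mul(-51, 636804)), -1)) = Mul(3963955, Pow(Add(-3258438, -32477004), -1)) = Mul(3963955, Pow(-35735442, -1)) = Mul(3963955, Rational(-1, 35735442)) = Rational(-3963955, 35735442)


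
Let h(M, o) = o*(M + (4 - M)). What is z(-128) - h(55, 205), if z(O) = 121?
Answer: -699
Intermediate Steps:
h(M, o) = 4*o (h(M, o) = o*4 = 4*o)
z(-128) - h(55, 205) = 121 - 4*205 = 121 - 1*820 = 121 - 820 = -699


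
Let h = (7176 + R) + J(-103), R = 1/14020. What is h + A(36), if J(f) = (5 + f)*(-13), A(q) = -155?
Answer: 116295901/14020 ≈ 8295.0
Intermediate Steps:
J(f) = -65 - 13*f
R = 1/14020 ≈ 7.1327e-5
h = 118469001/14020 (h = (7176 + 1/14020) + (-65 - 13*(-103)) = 100607521/14020 + (-65 + 1339) = 100607521/14020 + 1274 = 118469001/14020 ≈ 8450.0)
h + A(36) = 118469001/14020 - 155 = 116295901/14020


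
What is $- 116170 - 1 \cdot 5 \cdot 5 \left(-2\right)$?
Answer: $-5808500$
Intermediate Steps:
$- 116170 - 1 \cdot 5 \cdot 5 \left(-2\right) = - 116170 - 5 \cdot 5 \left(-2\right) = - 116170 \left(-1\right) 25 \left(-2\right) = - 116170 \left(\left(-25\right) \left(-2\right)\right) = \left(-116170\right) 50 = -5808500$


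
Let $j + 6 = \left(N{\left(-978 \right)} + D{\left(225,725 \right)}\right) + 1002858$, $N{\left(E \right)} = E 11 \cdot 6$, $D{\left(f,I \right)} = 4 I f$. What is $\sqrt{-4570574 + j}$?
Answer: $i \sqrt{2979770} \approx 1726.2 i$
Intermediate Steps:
$D{\left(f,I \right)} = 4 I f$
$N{\left(E \right)} = 66 E$ ($N{\left(E \right)} = 11 E 6 = 66 E$)
$j = 1590804$ ($j = -6 + \left(\left(66 \left(-978\right) + 4 \cdot 725 \cdot 225\right) + 1002858\right) = -6 + \left(\left(-64548 + 652500\right) + 1002858\right) = -6 + \left(587952 + 1002858\right) = -6 + 1590810 = 1590804$)
$\sqrt{-4570574 + j} = \sqrt{-4570574 + 1590804} = \sqrt{-2979770} = i \sqrt{2979770}$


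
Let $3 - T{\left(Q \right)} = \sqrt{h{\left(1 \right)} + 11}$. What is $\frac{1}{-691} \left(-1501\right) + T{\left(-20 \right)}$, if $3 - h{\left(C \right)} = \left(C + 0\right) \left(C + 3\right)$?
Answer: $\frac{3574}{691} - \sqrt{10} \approx 2.0099$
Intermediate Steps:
$h{\left(C \right)} = 3 - C \left(3 + C\right)$ ($h{\left(C \right)} = 3 - \left(C + 0\right) \left(C + 3\right) = 3 - C \left(3 + C\right)$)
$T{\left(Q \right)} = 3 - \sqrt{10}$ ($T{\left(Q \right)} = 3 - \sqrt{\left(3 - 1^{2} - 3\right) + 11} = 3 - \sqrt{\left(3 - 1 - 3\right) + 11} = 3 - \sqrt{-1 + 11} = 3 - \sqrt{10}$)
$\frac{1}{-691} \left(-1501\right) + T{\left(-20 \right)} = \frac{1}{-691} \left(-1501\right) + \left(3 - \sqrt{10}\right) = \left(- \frac{1}{691}\right) \left(-1501\right) + \left(3 - \sqrt{10}\right) = \frac{1501}{691} + \left(3 - \sqrt{10}\right) = \frac{3574}{691} - \sqrt{10}$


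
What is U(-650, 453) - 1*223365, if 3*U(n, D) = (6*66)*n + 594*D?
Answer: -219471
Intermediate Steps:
U(n, D) = 132*n + 198*D (U(n, D) = ((6*66)*n + 594*D)/3 = (396*n + 594*D)/3 = 132*n + 198*D)
U(-650, 453) - 1*223365 = (132*(-650) + 198*453) - 1*223365 = (-85800 + 89694) - 223365 = 3894 - 223365 = -219471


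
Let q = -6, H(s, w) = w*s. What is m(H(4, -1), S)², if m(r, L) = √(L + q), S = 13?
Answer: 7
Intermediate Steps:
H(s, w) = s*w
m(r, L) = √(-6 + L) (m(r, L) = √(L - 6) = √(-6 + L))
m(H(4, -1), S)² = (√(-6 + 13))² = (√7)² = 7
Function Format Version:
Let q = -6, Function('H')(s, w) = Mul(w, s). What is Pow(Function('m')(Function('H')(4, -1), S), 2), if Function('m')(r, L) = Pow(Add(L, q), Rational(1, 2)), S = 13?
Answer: 7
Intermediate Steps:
Function('H')(s, w) = Mul(s, w)
Function('m')(r, L) = Pow(Add(-6, L), Rational(1, 2)) (Function('m')(r, L) = Pow(Add(L, -6), Rational(1, 2)) = Pow(Add(-6, L), Rational(1, 2)))
Pow(Function('m')(Function('H')(4, -1), S), 2) = Pow(Pow(Add(-6, 13), Rational(1, 2)), 2) = Pow(Pow(7, Rational(1, 2)), 2) = 7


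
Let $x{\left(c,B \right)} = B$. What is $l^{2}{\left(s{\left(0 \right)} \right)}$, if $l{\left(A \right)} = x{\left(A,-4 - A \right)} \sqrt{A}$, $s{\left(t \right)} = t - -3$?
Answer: $147$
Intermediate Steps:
$s{\left(t \right)} = 3 + t$ ($s{\left(t \right)} = t + 3 = 3 + t$)
$l{\left(A \right)} = \sqrt{A} \left(-4 - A\right)$ ($l{\left(A \right)} = \left(-4 - A\right) \sqrt{A} = \sqrt{A} \left(-4 - A\right)$)
$l^{2}{\left(s{\left(0 \right)} \right)} = \left(\sqrt{3 + 0} \left(-4 - \left(3 + 0\right)\right)\right)^{2} = \left(\sqrt{3} \left(-4 - 3\right)\right)^{2} = \left(\sqrt{3} \left(-7\right)\right)^{2} = \left(- 7 \sqrt{3}\right)^{2} = 147$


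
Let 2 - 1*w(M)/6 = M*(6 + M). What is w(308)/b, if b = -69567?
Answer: 193420/23189 ≈ 8.3410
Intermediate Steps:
w(M) = 12 - 6*M*(6 + M)
w(308)/b = (12 - 36*308 - 6*308²)/(-69567) = (12 - 11088 - 6*94864)*(-1/69567) = (12 - 11088 - 569184)*(-1/69567) = -580260*(-1/69567) = 193420/23189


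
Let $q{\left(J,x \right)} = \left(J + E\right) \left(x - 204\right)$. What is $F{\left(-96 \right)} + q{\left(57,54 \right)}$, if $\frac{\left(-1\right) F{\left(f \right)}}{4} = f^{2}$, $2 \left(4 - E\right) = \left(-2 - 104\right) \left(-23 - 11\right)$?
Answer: $224286$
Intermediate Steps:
$E = -1798$ ($E = 4 - \frac{\left(-2 - 104\right) \left(-23 - 11\right)}{2} = 4 - \frac{\left(-106\right) \left(-34\right)}{2} = 4 - 1802 = -1798$)
$F{\left(f \right)} = - 4 f^{2}$
$q{\left(J,x \right)} = \left(-1798 + J\right) \left(-204 + x\right)$ ($q{\left(J,x \right)} = \left(J - 1798\right) \left(x - 204\right) = \left(-1798 + J\right) \left(-204 + x\right)$)
$F{\left(-96 \right)} + q{\left(57,54 \right)} = - 4 \left(-96\right)^{2} + \left(366792 - 97092 - 11628 + 57 \cdot 54\right) = \left(-4\right) 9216 + \left(366792 - 97092 - 11628 + 3078\right) = -36864 + 261150 = 224286$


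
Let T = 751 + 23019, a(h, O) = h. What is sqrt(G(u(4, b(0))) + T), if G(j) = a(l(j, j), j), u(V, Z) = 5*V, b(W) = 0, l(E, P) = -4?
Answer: sqrt(23766) ≈ 154.16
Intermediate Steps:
G(j) = -4
T = 23770
sqrt(G(u(4, b(0))) + T) = sqrt(-4 + 23770) = sqrt(23766)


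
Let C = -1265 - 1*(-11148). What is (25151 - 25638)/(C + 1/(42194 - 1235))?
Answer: -19947033/404797798 ≈ -0.049277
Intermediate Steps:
C = 9883 (C = -1265 + 11148 = 9883)
(25151 - 25638)/(C + 1/(42194 - 1235)) = (25151 - 25638)/(9883 + 1/(42194 - 1235)) = -487/(9883 + 1/40959) = -487/404797798/40959 = -487*40959/404797798 = -19947033/404797798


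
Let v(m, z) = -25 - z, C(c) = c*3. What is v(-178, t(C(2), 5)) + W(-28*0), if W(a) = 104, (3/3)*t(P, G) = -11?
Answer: 90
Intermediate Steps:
C(c) = 3*c
t(P, G) = -11
v(-178, t(C(2), 5)) + W(-28*0) = (-25 - 1*(-11)) + 104 = (-25 + 11) + 104 = -14 + 104 = 90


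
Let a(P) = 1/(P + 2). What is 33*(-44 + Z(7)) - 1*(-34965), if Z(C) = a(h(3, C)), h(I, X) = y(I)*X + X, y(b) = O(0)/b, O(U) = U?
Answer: 100550/3 ≈ 33517.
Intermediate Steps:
y(b) = 0 (y(b) = 0/b = 0)
h(I, X) = X (h(I, X) = 0*X + X = 0 + X = X)
a(P) = 1/(2 + P)
Z(C) = 1/(2 + C)
33*(-44 + Z(7)) - 1*(-34965) = 33*(-44 + 1/(2 + 7)) - 1*(-34965) = 33*(-44 + 1/9) + 34965 = 33*(-44 + ⅑) + 34965 = 33*(-395/9) + 34965 = -4345/3 + 34965 = 100550/3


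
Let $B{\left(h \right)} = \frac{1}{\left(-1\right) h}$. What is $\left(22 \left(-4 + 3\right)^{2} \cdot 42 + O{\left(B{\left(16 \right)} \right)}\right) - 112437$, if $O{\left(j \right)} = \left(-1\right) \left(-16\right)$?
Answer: $-111497$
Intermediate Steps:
$B{\left(h \right)} = - \frac{1}{h}$
$O{\left(j \right)} = 16$
$\left(22 \left(-4 + 3\right)^{2} \cdot 42 + O{\left(B{\left(16 \right)} \right)}\right) - 112437 = \left(22 \left(-4 + 3\right)^{2} \cdot 42 + 16\right) - 112437 = \left(22 \left(-1\right)^{2} \cdot 42 + 16\right) - 112437 = \left(22 \cdot 1 \cdot 42 + 16\right) - 112437 = \left(22 \cdot 42 + 16\right) - 112437 = \left(924 + 16\right) - 112437 = 940 - 112437 = -111497$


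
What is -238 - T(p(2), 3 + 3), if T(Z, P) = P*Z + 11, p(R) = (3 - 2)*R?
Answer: -261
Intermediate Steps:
p(R) = R (p(R) = 1*R = R)
T(Z, P) = 11 + P*Z
-238 - T(p(2), 3 + 3) = -238 - (11 + (3 + 3)*2) = -238 - (11 + 6*2) = -238 - (11 + 12) = -238 - 1*23 = -238 - 23 = -261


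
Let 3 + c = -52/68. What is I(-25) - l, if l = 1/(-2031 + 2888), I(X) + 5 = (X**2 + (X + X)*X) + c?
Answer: 27189165/14569 ≈ 1866.2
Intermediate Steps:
c = -64/17 (c = -3 - 52/68 = -3 - 52*1/68 = -3 - 13/17 = -64/17 ≈ -3.7647)
I(X) = -149/17 + 3*X**2 (I(X) = -5 + ((X**2 + (X + X)*X) - 64/17) = -5 + ((X**2 + (2*X)*X) - 64/17) = -5 + ((X**2 + 2*X**2) - 64/17) = -5 + (3*X**2 - 64/17) = -5 + (-64/17 + 3*X**2) = -149/17 + 3*X**2)
l = 1/857 ≈ 0.0011669
I(-25) - l = (-149/17 + 3*(-25)**2) - 1*1/857 = (-149/17 + 3*625) - 1/857 = (-149/17 + 1875) - 1/857 = 31726/17 - 1/857 = 27189165/14569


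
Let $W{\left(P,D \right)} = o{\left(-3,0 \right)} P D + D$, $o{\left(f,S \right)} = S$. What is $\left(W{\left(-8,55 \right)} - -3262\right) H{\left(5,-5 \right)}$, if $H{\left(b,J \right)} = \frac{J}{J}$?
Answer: $3317$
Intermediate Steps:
$H{\left(b,J \right)} = 1$
$W{\left(P,D \right)} = D$ ($W{\left(P,D \right)} = 0 P D + D = 0 D + D = 0 + D = D$)
$\left(W{\left(-8,55 \right)} - -3262\right) H{\left(5,-5 \right)} = \left(55 - -3262\right) 1 = \left(55 + 3262\right) 1 = 3317 \cdot 1 = 3317$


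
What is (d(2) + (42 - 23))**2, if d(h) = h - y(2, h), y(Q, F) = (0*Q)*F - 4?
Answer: 625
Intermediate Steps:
y(Q, F) = -4 (y(Q, F) = 0*F - 4 = 0 - 4 = -4)
d(h) = 4 + h (d(h) = h - 1*(-4) = h + 4 = 4 + h)
(d(2) + (42 - 23))**2 = ((4 + 2) + (42 - 23))**2 = (6 + 19)**2 = 25**2 = 625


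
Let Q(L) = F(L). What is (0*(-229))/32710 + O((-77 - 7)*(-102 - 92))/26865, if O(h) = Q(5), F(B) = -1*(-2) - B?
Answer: -1/8955 ≈ -0.00011167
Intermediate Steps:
F(B) = 2 - B
Q(L) = 2 - L
O(h) = -3 (O(h) = 2 - 1*5 = 2 - 5 = -3)
(0*(-229))/32710 + O((-77 - 7)*(-102 - 92))/26865 = (0*(-229))/32710 - 3/26865 = 0*(1/32710) - 3*1/26865 = 0 - 1/8955 = -1/8955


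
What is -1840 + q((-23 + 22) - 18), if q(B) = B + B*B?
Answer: -1498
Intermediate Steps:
q(B) = B + B²
-1840 + q((-23 + 22) - 18) = -1840 + ((-23 + 22) - 18)*(1 + ((-23 + 22) - 18)) = -1840 + (-1 - 18)*(1 + (-1 - 18)) = -1840 - 19*(1 - 19) = -1840 - 19*(-18) = -1840 + 342 = -1498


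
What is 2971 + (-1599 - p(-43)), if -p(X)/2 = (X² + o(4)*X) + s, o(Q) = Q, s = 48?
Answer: 4822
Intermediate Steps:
p(X) = -96 - 8*X - 2*X² (p(X) = -2*((X² + 4*X) + 48) = -2*(48 + X² + 4*X) = -96 - 8*X - 2*X²)
2971 + (-1599 - p(-43)) = 2971 + (-1599 - (-96 - 8*(-43) - 2*(-43)²)) = 2971 + (-1599 - (-96 + 344 - 2*1849)) = 2971 + (-1599 - (-96 + 344 - 3698)) = 2971 + (-1599 - 1*(-3450)) = 2971 + (-1599 + 3450) = 2971 + 1851 = 4822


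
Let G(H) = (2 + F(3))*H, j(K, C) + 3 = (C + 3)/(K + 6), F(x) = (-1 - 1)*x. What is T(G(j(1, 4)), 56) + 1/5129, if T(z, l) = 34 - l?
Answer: -112837/5129 ≈ -22.000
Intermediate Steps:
F(x) = -2*x
j(K, C) = -3 + (3 + C)/(6 + K) (j(K, C) = -3 + (C + 3)/(K + 6) = -3 + (3 + C)/(6 + K))
G(H) = -4*H (G(H) = (2 - 2*3)*H = (2 - 6)*H = -4*H)
T(G(j(1, 4)), 56) + 1/5129 = (34 - 1*56) + 1/5129 = (34 - 56) + 1/5129 = -22 + 1/5129 = -112837/5129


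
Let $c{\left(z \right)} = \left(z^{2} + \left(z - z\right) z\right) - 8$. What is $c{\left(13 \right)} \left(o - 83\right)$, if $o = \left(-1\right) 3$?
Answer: $-13846$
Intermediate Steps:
$c{\left(z \right)} = -8 + z^{2}$ ($c{\left(z \right)} = \left(z^{2} + 0 z\right) - 8 = \left(z^{2} + 0\right) - 8 = z^{2} - 8 = -8 + z^{2}$)
$o = -3$
$c{\left(13 \right)} \left(o - 83\right) = \left(-8 + 13^{2}\right) \left(-3 - 83\right) = \left(-8 + 169\right) \left(-86\right) = 161 \left(-86\right) = -13846$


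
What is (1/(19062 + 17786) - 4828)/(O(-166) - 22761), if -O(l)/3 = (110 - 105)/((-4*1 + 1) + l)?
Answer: 30065462167/141739295712 ≈ 0.21212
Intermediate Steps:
O(l) = -15/(-3 + l) (O(l) = -3*(110 - 105)/((-4*1 + 1) + l) = -15/((-4 + 1) + l) = -15/(-3 + l))
(1/(19062 + 17786) - 4828)/(O(-166) - 22761) = (1/(19062 + 17786) - 4828)/(-15/(-3 - 166) - 22761) = (1/36848 - 4828)/(-15/(-169) - 22761) = (1/36848 - 4828)/(-15*(-1/169) - 22761) = -177902143/(36848*(15/169 - 22761)) = -177902143/(36848*(-3846594/169)) = -177902143/36848*(-169/3846594) = 30065462167/141739295712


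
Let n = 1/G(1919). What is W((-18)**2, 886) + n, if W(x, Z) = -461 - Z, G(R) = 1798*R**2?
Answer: -8918816581265/6621244678 ≈ -1347.0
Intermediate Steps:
n = 1/6621244678 (n = 1/(1798*1919**2) = 1/(1798*3682561) = 1/6621244678 ≈ 1.5103e-10)
W((-18)**2, 886) + n = (-461 - 1*886) + 1/6621244678 = (-461 - 886) + 1/6621244678 = -1347 + 1/6621244678 = -8918816581265/6621244678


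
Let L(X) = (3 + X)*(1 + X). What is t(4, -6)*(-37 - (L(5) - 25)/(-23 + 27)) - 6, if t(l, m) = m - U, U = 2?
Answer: 336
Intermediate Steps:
L(X) = (1 + X)*(3 + X)
t(l, m) = -2 + m (t(l, m) = m - 1*2 = m - 2 = -2 + m)
t(4, -6)*(-37 - (L(5) - 25)/(-23 + 27)) - 6 = (-2 - 6)*(-37 - ((3 + 5² + 4*5) - 25)/(-23 + 27)) - 6 = -8*(-37 - ((3 + 25 + 20) - 25)/4) - 6 = -8*(-37 - (48 - 25)/4) - 6 = -8*(-37 - 23/4) - 6 = -8*(-171/4) - 6 = 342 - 6 = 336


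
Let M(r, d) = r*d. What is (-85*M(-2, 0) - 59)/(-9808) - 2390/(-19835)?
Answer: 4922277/38908336 ≈ 0.12651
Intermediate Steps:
M(r, d) = d*r
(-85*M(-2, 0) - 59)/(-9808) - 2390/(-19835) = (-0*(-2) - 59)/(-9808) - 2390/(-19835) = (-85*0 - 59)*(-1/9808) - 2390*(-1/19835) = (0 - 59)*(-1/9808) + 478/3967 = -59*(-1/9808) + 478/3967 = 59/9808 + 478/3967 = 4922277/38908336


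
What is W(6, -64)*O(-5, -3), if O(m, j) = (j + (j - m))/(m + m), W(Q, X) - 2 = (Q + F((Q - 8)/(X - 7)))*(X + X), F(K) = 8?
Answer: -179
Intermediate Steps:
W(Q, X) = 2 + 2*X*(8 + Q) (W(Q, X) = 2 + (Q + 8)*(X + X) = 2 + (8 + Q)*(2*X) = 2 + 2*X*(8 + Q))
O(m, j) = (-m + 2*j)/(2*m) (O(m, j) = (-m + 2*j)/((2*m)) = (-m + 2*j)*(1/(2*m)) = (-m + 2*j)/(2*m))
W(6, -64)*O(-5, -3) = (2 + 16*(-64) + 2*6*(-64))*((-3 - 1/2*(-5))/(-5)) = (2 - 1024 - 768)*(-(-3 + 5/2)/5) = -(-358)*(-1)/2 = -1790*1/10 = -179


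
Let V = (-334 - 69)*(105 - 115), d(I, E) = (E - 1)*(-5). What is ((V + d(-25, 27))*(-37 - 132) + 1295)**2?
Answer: 432707418025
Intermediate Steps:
d(I, E) = 5 - 5*E (d(I, E) = (-1 + E)*(-5) = 5 - 5*E)
V = 4030 (V = -403*(-10) = 4030)
((V + d(-25, 27))*(-37 - 132) + 1295)**2 = ((4030 + (5 - 5*27))*(-37 - 132) + 1295)**2 = ((4030 + (5 - 135))*(-169) + 1295)**2 = ((4030 - 130)*(-169) + 1295)**2 = (3900*(-169) + 1295)**2 = (-659100 + 1295)**2 = (-657805)**2 = 432707418025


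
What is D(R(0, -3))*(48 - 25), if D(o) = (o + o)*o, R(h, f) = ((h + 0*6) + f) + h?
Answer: 414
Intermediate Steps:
R(h, f) = f + 2*h (R(h, f) = ((h + 0) + f) + h = (h + f) + h = (f + h) + h = f + 2*h)
D(o) = 2*o² (D(o) = (2*o)*o = 2*o²)
D(R(0, -3))*(48 - 25) = (2*(-3 + 2*0)²)*(48 - 25) = (2*(-3 + 0)²)*23 = (2*(-3)²)*23 = (2*9)*23 = 18*23 = 414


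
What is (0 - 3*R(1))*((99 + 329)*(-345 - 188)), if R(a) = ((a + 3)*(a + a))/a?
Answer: 5474976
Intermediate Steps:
R(a) = 6 + 2*a (R(a) = ((3 + a)*(2*a))/a = (2*a*(3 + a))/a = 6 + 2*a)
(0 - 3*R(1))*((99 + 329)*(-345 - 188)) = (0 - 3*(6 + 2*1))*((99 + 329)*(-345 - 188)) = (0 - 3*(6 + 2))*(428*(-533)) = (0 - 3*8)*(-228124) = (0 - 24)*(-228124) = -24*(-228124) = 5474976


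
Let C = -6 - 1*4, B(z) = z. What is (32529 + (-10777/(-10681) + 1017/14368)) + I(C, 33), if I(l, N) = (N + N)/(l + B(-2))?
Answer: 4991371884801/153464608 ≈ 32525.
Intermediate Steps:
C = -10 (C = -6 - 4 = -10)
I(l, N) = 2*N/(-2 + l) (I(l, N) = (N + N)/(l - 2) = (2*N)/(-2 + l) = 2*N/(-2 + l))
(32529 + (-10777/(-10681) + 1017/14368)) + I(C, 33) = (32529 + (-10777/(-10681) + 1017/14368)) + 2*33/(-2 - 10) = (32529 + (-10777*(-1/10681) + 1017*(1/14368))) + 2*33/(-12) = (32529 + (10777/10681 + 1017/14368)) + 2*33*(-1/12) = (32529 + 165706513/153464608) - 11/2 = 4992215940145/153464608 - 11/2 = 4991371884801/153464608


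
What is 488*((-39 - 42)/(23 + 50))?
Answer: -39528/73 ≈ -541.48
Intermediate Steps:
488*((-39 - 42)/(23 + 50)) = 488*(-81/73) = -39528/73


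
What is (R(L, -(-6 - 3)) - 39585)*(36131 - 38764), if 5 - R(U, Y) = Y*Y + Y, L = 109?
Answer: 104451110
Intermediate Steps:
R(U, Y) = 5 - Y - Y² (R(U, Y) = 5 - (Y*Y + Y) = 5 - (Y² + Y) = 5 - (Y + Y²) = 5 + (-Y - Y²) = 5 - Y - Y²)
(R(L, -(-6 - 3)) - 39585)*(36131 - 38764) = ((5 - (-1)*(-6 - 3) - (-(-6 - 3))²) - 39585)*(36131 - 38764) = ((5 - (-1)*(-9) - (-1*(-9))²) - 39585)*(-2633) = ((5 - 1*9 - 1*9²) - 39585)*(-2633) = ((5 - 9 - 1*81) - 39585)*(-2633) = ((5 - 9 - 81) - 39585)*(-2633) = (-85 - 39585)*(-2633) = -39670*(-2633) = 104451110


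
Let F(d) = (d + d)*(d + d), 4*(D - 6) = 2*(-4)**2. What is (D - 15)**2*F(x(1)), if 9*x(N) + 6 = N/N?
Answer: 100/81 ≈ 1.2346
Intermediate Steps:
D = 14 (D = 6 + (2*(-4)**2)/4 = 6 + (2*16)/4 = 6 + (1/4)*32 = 6 + 8 = 14)
x(N) = -5/9 (x(N) = -2/3 + (N/N)/9 = -2/3 + (1/9)*1 = -2/3 + 1/9 = -5/9)
F(d) = 4*d**2 (F(d) = (2*d)*(2*d) = 4*d**2)
(D - 15)**2*F(x(1)) = (14 - 15)**2*(4*(-5/9)**2) = (-1)**2*(4*(25/81)) = 1*(100/81) = 100/81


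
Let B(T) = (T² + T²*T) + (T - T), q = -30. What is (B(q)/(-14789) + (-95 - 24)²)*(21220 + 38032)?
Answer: 12410516799508/14789 ≈ 8.3917e+8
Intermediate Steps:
B(T) = T² + T³ (B(T) = (T² + T³) + 0 = T² + T³)
(B(q)/(-14789) + (-95 - 24)²)*(21220 + 38032) = (((-30)²*(1 - 30))/(-14789) + (-95 - 24)²)*(21220 + 38032) = ((900*(-29))*(-1/14789) + (-119)²)*59252 = (-26100*(-1/14789) + 14161)*59252 = (26100/14789 + 14161)*59252 = (209453129/14789)*59252 = 12410516799508/14789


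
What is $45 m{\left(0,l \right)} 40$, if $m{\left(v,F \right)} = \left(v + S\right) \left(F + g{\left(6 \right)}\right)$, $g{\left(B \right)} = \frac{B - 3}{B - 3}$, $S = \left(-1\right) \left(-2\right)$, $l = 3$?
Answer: $14400$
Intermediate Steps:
$S = 2$
$g{\left(B \right)} = 1$ ($g{\left(B \right)} = \frac{-3 + B}{-3 + B} = 1$)
$m{\left(v,F \right)} = \left(1 + F\right) \left(2 + v\right)$ ($m{\left(v,F \right)} = \left(v + 2\right) \left(F + 1\right) = \left(2 + v\right) \left(1 + F\right) = \left(1 + F\right) \left(2 + v\right)$)
$45 m{\left(0,l \right)} 40 = 45 \left(2 + 0 + 2 \cdot 3 + 3 \cdot 0\right) 40 = 45 \left(2 + 0 + 6 + 0\right) 40 = 45 \cdot 8 \cdot 40 = 360 \cdot 40 = 14400$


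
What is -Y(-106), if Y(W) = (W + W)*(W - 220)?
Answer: -69112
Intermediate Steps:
Y(W) = 2*W*(-220 + W) (Y(W) = (2*W)*(-220 + W) = 2*W*(-220 + W))
-Y(-106) = -2*(-106)*(-220 - 106) = -2*(-106)*(-326) = -1*69112 = -69112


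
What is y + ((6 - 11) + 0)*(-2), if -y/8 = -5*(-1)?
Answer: -30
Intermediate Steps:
y = -40 (y = -(-40)*(-1) = -8*5 = -40)
y + ((6 - 11) + 0)*(-2) = -40 + ((6 - 11) + 0)*(-2) = -40 + (-5 + 0)*(-2) = -40 - 5*(-2) = -40 + 10 = -30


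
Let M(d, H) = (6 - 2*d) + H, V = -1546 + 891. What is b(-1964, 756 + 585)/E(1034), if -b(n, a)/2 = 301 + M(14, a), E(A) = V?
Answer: 648/131 ≈ 4.9466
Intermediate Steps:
V = -655
E(A) = -655
M(d, H) = 6 + H - 2*d
b(n, a) = -558 - 2*a (b(n, a) = -2*(301 + (6 + a - 2*14)) = -2*(301 + (6 + a - 28)) = -2*(301 + (-22 + a)) = -2*(279 + a) = -558 - 2*a)
b(-1964, 756 + 585)/E(1034) = (-558 - 2*(756 + 585))/(-655) = (-558 - 2*1341)*(-1/655) = (-558 - 2682)*(-1/655) = -3240*(-1/655) = 648/131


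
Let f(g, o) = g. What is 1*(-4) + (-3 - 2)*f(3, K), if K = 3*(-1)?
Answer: -19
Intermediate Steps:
K = -3
1*(-4) + (-3 - 2)*f(3, K) = 1*(-4) + (-3 - 2)*3 = -4 - 5*3 = -4 - 15 = -19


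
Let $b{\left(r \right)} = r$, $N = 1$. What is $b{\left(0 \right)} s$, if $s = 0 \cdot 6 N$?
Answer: $0$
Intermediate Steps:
$s = 0$ ($s = 0 \cdot 6 \cdot 1 = 0 \cdot 1 = 0$)
$b{\left(0 \right)} s = 0 \cdot 0 = 0$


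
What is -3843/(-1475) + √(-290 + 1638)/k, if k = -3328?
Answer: 3843/1475 - √337/1664 ≈ 2.5944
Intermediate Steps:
-3843/(-1475) + √(-290 + 1638)/k = -3843/(-1475) + √(-290 + 1638)/(-3328) = -3843*(-1/1475) + √1348*(-1/3328) = 3843/1475 + (2*√337)*(-1/3328) = 3843/1475 - √337/1664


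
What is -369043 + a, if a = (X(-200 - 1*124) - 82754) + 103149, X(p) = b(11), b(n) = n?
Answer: -348637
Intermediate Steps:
X(p) = 11
a = 20406 (a = (11 - 82754) + 103149 = -82743 + 103149 = 20406)
-369043 + a = -369043 + 20406 = -348637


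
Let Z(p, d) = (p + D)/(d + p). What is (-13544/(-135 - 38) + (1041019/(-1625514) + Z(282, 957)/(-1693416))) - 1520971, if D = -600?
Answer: -8308962300706671709837/5463211666366916 ≈ -1.5209e+6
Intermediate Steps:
Z(p, d) = (-600 + p)/(d + p) (Z(p, d) = (p - 600)/(d + p) = (-600 + p)/(d + p))
(-13544/(-135 - 38) + (1041019/(-1625514) + Z(282, 957)/(-1693416))) - 1520971 = (-13544/(-135 - 38) + (1041019/(-1625514) + ((-600 + 282)/(957 + 282))/(-1693416))) - 1520971 = (-13544/(-173) + (1041019*(-1/1625514) + (-318/1239)*(-1/1693416))) - 1520971 = (-1/173*(-13544) + (-1041019/1625514 + ((1/1239)*(-318))*(-1/1693416))) - 1520971 = (13544/173 + (-1041019/1625514 - 106/413*(-1/1693416))) - 1520971 = (13544/173 + (-1041019/1625514 + 53/349690404)) - 1520971 = (13544/173 - 20224126029413/31579258187092) - 1520971 = 424210699082885599/5463211666366916 - 1520971 = -8308962300706671709837/5463211666366916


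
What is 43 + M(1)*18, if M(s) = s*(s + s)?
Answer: 79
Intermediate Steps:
M(s) = 2*s**2 (M(s) = s*(2*s) = 2*s**2)
43 + M(1)*18 = 43 + (2*1**2)*18 = 43 + (2*1)*18 = 43 + 2*18 = 43 + 36 = 79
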